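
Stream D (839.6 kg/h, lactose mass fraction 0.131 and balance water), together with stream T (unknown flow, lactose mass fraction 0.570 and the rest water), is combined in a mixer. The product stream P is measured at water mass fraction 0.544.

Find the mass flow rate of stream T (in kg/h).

2394 kg/h

Let T be the unknown flow. Total out = 839.6 + T.
water balance: 729.61 + 0.430·T = 0.544·(839.6 + T)
(0.430 − 0.544)·T = 0.544×839.6 − 729.61 = -272.87
T = -272.87 / -0.114 = 2393.6 kg/h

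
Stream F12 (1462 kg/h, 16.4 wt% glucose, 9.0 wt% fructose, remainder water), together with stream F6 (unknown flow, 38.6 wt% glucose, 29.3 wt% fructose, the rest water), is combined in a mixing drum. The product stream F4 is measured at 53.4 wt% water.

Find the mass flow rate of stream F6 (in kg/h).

Let F6 be the unknown flow. Total out = 1462 + F6.
water balance: 1090.7 + 0.321·F6 = 0.534·(1462 + F6)
(0.321 − 0.534)·F6 = 0.534×1462 − 1090.7 = -309.94
F6 = -309.94 / -0.213 = 1455.1 kg/h

1455 kg/h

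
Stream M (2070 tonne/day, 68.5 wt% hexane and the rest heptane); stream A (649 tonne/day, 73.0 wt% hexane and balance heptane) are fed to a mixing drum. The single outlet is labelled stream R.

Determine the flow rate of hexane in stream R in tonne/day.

1892 tonne/day

hexane out = hexane in = 2070×0.685 + 649×0.730 = 1891.7 tonne/day.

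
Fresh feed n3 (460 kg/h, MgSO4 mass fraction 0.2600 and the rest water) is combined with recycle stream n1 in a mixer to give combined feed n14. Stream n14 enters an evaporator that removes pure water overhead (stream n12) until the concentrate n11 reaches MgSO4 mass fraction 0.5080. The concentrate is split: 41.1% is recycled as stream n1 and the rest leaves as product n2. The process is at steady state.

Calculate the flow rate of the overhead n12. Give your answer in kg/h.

224.6 kg/h

Overall MgSO4 balance (none leaves overhead): MgSO4 in fresh feed = MgSO4 in product, i.e. 460×0.260 = (1−0.411)·n11·0.508.
n11 = 119.6/(0.508×0.589) = 399.72 kg/h.
Recycle n1 = 0.411×399.72 = 164.28 kg/h.
Combined feed n14 = 460 + 164.28 = 624.28 kg/h.
Overhead n12 = n14 − n11 = 624.28 − 399.72 = 224.57 kg/h.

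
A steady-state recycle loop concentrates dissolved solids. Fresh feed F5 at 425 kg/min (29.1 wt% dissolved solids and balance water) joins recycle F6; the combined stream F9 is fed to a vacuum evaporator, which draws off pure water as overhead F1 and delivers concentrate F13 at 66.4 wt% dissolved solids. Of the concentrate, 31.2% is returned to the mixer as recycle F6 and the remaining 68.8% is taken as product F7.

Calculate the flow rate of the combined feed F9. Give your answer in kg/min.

Overall dissolved solids balance (none leaves overhead): dissolved solids in fresh feed = dissolved solids in product, i.e. 425×0.291 = (1−0.312)·F13·0.664.
F13 = 123.67/(0.664×0.688) = 270.72 kg/min.
Recycle F6 = 0.312×270.72 = 84.466 kg/min.
Combined feed F9 = 425 + 84.466 = 509.47 kg/min.

509.5 kg/min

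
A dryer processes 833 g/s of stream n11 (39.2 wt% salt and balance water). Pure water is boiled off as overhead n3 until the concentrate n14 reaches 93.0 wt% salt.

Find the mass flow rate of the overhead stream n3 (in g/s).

481.9 g/s

salt is conserved: 833×0.392 = 326.54 g/s all reports to the concentrate.
Concentrate = 326.54/(target fraction) = 351.11 g/s.
Overhead = 833 − 351.11 = 481.89 g/s.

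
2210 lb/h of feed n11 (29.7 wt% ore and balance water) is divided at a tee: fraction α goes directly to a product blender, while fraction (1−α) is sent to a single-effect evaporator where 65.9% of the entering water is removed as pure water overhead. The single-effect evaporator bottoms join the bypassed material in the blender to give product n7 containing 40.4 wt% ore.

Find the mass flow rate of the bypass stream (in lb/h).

All 2210×0.297 = 656.37 lb/h of ore reaches n7, so n7 = 656.37/0.404 = 1624.7 lb/h and vapour = 585.32 lb/h.
The evaporator receives (1−α)·2210 of feed at 0.703 water and removes 0.659 of that water:
0.659×0.703×(1−α)×2210 = 585.32
(1−α) = 585.32/1023.8 = 0.5717;  α = 0.4283.
Bypass flow = 0.4283×2210 = 946.56 lb/h.

946.6 lb/h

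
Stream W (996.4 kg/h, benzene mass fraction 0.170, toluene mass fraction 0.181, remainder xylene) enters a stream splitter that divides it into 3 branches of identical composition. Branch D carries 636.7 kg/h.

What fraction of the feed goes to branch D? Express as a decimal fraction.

0.639

Fraction to D = 636.7/996.4 = 0.6390.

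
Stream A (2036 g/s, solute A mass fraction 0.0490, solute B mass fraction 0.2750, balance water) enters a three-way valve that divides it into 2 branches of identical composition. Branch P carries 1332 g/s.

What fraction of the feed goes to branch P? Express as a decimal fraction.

Fraction to P = 1332/2036 = 0.6542.

0.654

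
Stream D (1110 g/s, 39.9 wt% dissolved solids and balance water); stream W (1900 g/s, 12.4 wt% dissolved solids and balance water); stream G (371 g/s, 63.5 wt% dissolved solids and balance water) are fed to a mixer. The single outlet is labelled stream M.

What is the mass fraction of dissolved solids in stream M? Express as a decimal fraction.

0.270

Total flow out = 1110 + 1900 + 371 = 3381 g/s.
dissolved solids in = 1110×0.399 + 1900×0.124 + 371×0.635 = 914.08 g/s.
dissolved solids mass fraction in M = 914.08/3381 = 0.270.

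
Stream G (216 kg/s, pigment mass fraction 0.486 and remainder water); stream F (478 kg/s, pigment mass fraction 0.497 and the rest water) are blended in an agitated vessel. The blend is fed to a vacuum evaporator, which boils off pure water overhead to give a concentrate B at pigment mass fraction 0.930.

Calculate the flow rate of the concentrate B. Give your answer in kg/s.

pigment entering = 216×0.486 + 478×0.497 = 342.54 kg/s.
All pigment reports to B, so B = 342.54/0.930 = 368.32 kg/s.

368.3 kg/s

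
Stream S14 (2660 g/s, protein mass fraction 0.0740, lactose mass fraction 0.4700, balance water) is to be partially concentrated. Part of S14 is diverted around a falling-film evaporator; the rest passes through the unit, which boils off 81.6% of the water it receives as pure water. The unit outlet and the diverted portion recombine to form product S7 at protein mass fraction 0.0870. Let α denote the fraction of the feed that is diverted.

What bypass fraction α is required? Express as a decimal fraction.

All 2660×0.074 = 196.84 g/s of protein reaches S7, so S7 = 196.84/0.087 = 2262.5 g/s and vapour = 397.47 g/s.
The evaporator receives (1−α)·2660 of feed at 0.456 water and removes 0.816 of that water:
0.816×0.456×(1−α)×2660 = 397.47
(1−α) = 397.47/989.78 = 0.4016;  α = 0.5984.

0.598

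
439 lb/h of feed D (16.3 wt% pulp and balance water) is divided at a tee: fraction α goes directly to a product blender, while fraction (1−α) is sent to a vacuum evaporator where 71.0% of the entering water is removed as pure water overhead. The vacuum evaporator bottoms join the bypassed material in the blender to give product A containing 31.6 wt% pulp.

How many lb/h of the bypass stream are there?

All 439×0.163 = 71.557 lb/h of pulp reaches A, so A = 71.557/0.316 = 226.45 lb/h and vapour = 212.55 lb/h.
The evaporator receives (1−α)·439 of feed at 0.837 water and removes 0.710 of that water:
0.710×0.837×(1−α)×439 = 212.55
(1−α) = 212.55/260.88 = 0.8147;  α = 0.1853.
Bypass flow = 0.1853×439 = 81.328 lb/h.

81.33 lb/h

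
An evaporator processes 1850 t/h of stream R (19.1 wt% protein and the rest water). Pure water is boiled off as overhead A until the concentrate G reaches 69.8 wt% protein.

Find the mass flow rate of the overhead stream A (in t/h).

protein is conserved: 1850×0.191 = 353.35 t/h all reports to the concentrate.
Concentrate = 353.35/(target fraction) = 506.23 t/h.
Overhead = 1850 − 506.23 = 1343.8 t/h.

1344 t/h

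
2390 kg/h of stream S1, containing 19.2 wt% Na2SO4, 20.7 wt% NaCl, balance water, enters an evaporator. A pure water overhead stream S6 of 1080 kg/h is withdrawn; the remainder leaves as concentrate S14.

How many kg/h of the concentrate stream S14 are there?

Concentrate = 2390 − 1080 = 1310 kg/h.

1310 kg/h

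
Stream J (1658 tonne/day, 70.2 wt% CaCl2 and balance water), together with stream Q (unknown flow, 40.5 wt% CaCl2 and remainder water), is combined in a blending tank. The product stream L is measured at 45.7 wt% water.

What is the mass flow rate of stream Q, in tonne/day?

Let Q be the unknown flow. Total out = 1658 + Q.
water balance: 494.08 + 0.595·Q = 0.457·(1658 + Q)
(0.595 − 0.457)·Q = 0.457×1658 − 494.08 = 263.62
Q = 263.62 / 0.138 = 1910.3 tonne/day

1910 tonne/day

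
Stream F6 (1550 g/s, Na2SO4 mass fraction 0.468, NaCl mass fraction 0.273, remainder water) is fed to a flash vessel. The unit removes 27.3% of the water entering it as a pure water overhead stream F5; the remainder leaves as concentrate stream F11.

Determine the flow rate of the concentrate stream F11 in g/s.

water entering = 1550×0.259 = 401.45 g/s; overhead removed = 0.273×401.45 = 109.6 g/s.
Concentrate = 1550 − 109.6 = 1440.4 g/s.

1440 g/s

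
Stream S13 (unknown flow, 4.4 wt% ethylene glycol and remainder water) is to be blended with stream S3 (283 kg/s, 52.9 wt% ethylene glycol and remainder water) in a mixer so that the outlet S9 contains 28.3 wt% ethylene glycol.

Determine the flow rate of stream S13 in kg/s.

291.3 kg/s

Let S13 be the unknown flow. Total out = 283 + S13.
ethylene glycol balance: 149.71 + 0.044·S13 = 0.283·(283 + S13)
(0.044 − 0.283)·S13 = 0.283×283 − 149.71 = -69.618
S13 = -69.618 / -0.239 = 291.29 kg/s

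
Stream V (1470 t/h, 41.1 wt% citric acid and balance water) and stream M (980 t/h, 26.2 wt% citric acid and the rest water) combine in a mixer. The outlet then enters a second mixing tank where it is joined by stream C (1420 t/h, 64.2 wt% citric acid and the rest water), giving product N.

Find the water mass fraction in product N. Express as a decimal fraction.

Overall, product flow = 3870 t/h.
water in = 1470×0.589 + 980×0.738 + 1420×0.358 = 2097.4 t/h.
water fraction in N = 0.5420.

0.5420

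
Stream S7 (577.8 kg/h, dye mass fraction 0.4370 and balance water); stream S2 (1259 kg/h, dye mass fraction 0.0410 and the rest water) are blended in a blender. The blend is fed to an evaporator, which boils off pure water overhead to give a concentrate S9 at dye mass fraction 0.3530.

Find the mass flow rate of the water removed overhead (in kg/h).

dye entering = 577.8×0.437 + 1259×0.041 = 304.12 kg/h.
All dye reports to S9, so S9 = 304.12/0.353 = 861.52 kg/h.
Total feed = 1836.8 kg/h; overhead = 1836.8 − 861.52 = 975.28 kg/h.

975.3 kg/h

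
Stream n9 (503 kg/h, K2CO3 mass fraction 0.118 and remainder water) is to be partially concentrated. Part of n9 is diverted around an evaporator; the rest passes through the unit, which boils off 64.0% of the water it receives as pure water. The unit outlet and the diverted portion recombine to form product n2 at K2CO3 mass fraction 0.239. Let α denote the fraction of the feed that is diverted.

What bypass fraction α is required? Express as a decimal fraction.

0.103

All 503×0.118 = 59.354 kg/h of K2CO3 reaches n2, so n2 = 59.354/0.239 = 248.34 kg/h and vapour = 254.66 kg/h.
The evaporator receives (1−α)·503 of feed at 0.882 water and removes 0.640 of that water:
0.640×0.882×(1−α)×503 = 254.66
(1−α) = 254.66/283.93 = 0.8969;  α = 0.1031.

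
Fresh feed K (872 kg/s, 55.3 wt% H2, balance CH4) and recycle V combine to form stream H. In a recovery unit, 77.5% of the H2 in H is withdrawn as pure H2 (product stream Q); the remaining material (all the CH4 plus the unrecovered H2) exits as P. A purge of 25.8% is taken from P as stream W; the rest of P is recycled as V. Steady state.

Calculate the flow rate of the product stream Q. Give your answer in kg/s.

448.6 kg/s

H2 in H: m_A = 872×0.553 + (1−0.258)·(1−0.775)·m_A, so m_A = 482.22/0.8331 = 578.86 kg/s.
Product Q = 0.775×578.86 = 448.61 kg/s.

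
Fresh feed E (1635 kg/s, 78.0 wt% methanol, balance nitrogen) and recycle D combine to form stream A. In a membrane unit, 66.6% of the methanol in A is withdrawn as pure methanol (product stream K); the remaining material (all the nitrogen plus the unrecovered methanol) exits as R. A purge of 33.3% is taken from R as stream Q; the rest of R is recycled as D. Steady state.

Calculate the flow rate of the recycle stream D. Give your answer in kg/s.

1086 kg/s

nitrogen enters only via E and leaves only via the purge: 1635×0.220 = 0.333×(nitrogen in R), and the membrane unit passes all nitrogen, so nitrogen in A = nitrogen in R = 1080.2 kg/s.
methanol in A: m_A = 1635×0.780 + (1−0.333)·(1−0.666)·m_A, so m_A = 1275.3/0.7772 = 1640.8 kg/s.
R = (1−0.666)×1640.8 + 1080.2 = 1628.2 kg/s.
Recycle D = (1−0.333)×1628.2 = 1086 kg/s.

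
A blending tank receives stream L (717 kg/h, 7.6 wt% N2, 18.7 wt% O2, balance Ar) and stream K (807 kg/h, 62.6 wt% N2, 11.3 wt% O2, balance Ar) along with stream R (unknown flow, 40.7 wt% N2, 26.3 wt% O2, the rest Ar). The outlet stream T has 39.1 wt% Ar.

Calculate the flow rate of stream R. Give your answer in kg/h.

2347 kg/h

Let R be the unknown flow. Total out = 1524 + R.
Ar balance: 739.06 + 0.330·R = 0.391·(1524 + R)
(0.330 − 0.391)·R = 0.391×1524 − 739.06 = -143.17
R = -143.17 / -0.061 = 2347.1 kg/h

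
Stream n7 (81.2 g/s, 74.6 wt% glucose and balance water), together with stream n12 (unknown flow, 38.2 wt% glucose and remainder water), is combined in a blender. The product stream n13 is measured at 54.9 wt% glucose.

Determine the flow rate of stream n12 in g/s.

Let n12 be the unknown flow. Total out = 81.2 + n12.
glucose balance: 60.575 + 0.382·n12 = 0.549·(81.2 + n12)
(0.382 − 0.549)·n12 = 0.549×81.2 − 60.575 = -15.996
n12 = -15.996 / -0.167 = 95.787 g/s

95.79 g/s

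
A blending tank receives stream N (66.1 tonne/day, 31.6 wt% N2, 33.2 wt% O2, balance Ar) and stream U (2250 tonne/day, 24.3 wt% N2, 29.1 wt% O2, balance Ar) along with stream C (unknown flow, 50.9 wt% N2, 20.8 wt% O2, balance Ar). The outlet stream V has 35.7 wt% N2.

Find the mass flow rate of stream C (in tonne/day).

Let C be the unknown flow. Total out = 2316.1 + C.
N2 balance: 567.64 + 0.509·C = 0.357·(2316.1 + C)
(0.509 − 0.357)·C = 0.357×2316.1 − 567.64 = 259.21
C = 259.21 / 0.152 = 1705.3 tonne/day

1705 tonne/day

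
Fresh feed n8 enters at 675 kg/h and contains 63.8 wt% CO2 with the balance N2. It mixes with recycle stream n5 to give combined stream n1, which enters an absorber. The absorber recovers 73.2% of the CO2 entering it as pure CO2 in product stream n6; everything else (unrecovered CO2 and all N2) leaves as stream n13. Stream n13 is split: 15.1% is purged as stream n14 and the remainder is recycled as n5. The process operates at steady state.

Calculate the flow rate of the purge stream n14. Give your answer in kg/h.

266.9 kg/h

N2 enters only via n8 and leaves only via the purge: 675×0.362 = 0.151×(N2 in n13), and the absorber passes all N2, so N2 in n1 = N2 in n13 = 1618.2 kg/h.
CO2 in n1: m_A = 675×0.638 + (1−0.151)·(1−0.732)·m_A, so m_A = 430.65/0.7725 = 557.5 kg/h.
n13 = (1−0.732)×557.5 + 1618.2 = 1767.6 kg/h.
Purge n14 = 0.151×1767.6 = 266.91 kg/h.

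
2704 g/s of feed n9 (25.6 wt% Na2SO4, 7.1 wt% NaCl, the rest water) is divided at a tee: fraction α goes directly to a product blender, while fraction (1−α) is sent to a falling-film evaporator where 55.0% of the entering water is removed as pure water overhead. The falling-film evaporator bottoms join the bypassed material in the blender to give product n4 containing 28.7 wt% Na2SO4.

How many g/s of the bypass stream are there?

All 2704×0.256 = 692.22 g/s of Na2SO4 reaches n4, so n4 = 692.22/0.287 = 2411.9 g/s and vapour = 292.07 g/s.
The evaporator receives (1−α)·2704 of feed at 0.673 water and removes 0.550 of that water:
0.550×0.673×(1−α)×2704 = 292.07
(1−α) = 292.07/1000.9 = 0.2918;  α = 0.7082.
Bypass flow = 0.7082×2704 = 1914.9 g/s.

1915 g/s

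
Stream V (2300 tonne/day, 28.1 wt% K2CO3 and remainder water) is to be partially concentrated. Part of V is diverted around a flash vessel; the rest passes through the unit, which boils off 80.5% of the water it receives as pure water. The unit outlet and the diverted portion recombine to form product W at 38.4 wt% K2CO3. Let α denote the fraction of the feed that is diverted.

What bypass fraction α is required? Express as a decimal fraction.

0.537

All 2300×0.281 = 646.3 tonne/day of K2CO3 reaches W, so W = 646.3/0.384 = 1683.1 tonne/day and vapour = 616.93 tonne/day.
The evaporator receives (1−α)·2300 of feed at 0.719 water and removes 0.805 of that water:
0.805×0.719×(1−α)×2300 = 616.93
(1−α) = 616.93/1331.2 = 0.4634;  α = 0.5366.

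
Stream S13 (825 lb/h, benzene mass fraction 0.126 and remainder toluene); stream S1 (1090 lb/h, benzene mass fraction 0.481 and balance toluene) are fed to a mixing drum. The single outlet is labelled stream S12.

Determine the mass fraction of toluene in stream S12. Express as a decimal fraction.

0.672

Total flow out = 825 + 1090 = 1915 lb/h.
toluene in = 825×0.874 + 1090×0.519 = 1286.8 lb/h.
toluene mass fraction in S12 = 1286.8/1915 = 0.672.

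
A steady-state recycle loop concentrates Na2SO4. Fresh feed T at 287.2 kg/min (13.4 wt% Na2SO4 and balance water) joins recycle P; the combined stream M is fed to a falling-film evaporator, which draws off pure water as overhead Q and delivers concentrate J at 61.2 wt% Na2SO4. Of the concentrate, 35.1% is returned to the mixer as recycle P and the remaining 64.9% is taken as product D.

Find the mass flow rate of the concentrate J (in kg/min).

96.89 kg/min

Overall Na2SO4 balance (none leaves overhead): Na2SO4 in fresh feed = Na2SO4 in product, i.e. 287.2×0.134 = (1−0.351)·J·0.612.
J = 38.485/(0.612×0.649) = 96.893 kg/min.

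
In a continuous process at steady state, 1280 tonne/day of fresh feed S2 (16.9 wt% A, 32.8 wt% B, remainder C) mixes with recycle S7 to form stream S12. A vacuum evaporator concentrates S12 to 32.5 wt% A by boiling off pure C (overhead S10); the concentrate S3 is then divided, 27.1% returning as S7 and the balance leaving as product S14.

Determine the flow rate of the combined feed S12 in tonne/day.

Overall A balance (none leaves overhead): A in fresh feed = A in product, i.e. 1280×0.169 = (1−0.271)·S3·0.325.
S3 = 216.32/(0.325×0.729) = 913.03 tonne/day.
Recycle S7 = 0.271×913.03 = 247.43 tonne/day.
Combined feed S12 = 1280 + 247.43 = 1527.4 tonne/day.

1527 tonne/day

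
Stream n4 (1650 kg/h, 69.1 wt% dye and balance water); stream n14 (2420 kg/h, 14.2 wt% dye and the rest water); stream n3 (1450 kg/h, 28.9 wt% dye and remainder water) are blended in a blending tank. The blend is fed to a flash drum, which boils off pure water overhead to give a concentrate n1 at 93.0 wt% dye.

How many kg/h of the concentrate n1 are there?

2046 kg/h

dye entering = 1650×0.691 + 2420×0.142 + 1450×0.289 = 1902.8 kg/h.
All dye reports to n1, so n1 = 1902.8/0.930 = 2046.1 kg/h.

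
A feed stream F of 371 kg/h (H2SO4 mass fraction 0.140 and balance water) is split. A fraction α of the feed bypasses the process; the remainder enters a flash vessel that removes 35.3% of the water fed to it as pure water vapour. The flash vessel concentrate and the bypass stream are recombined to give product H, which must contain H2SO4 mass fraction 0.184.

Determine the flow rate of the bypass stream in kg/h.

All 371×0.140 = 51.94 kg/h of H2SO4 reaches H, so H = 51.94/0.184 = 282.28 kg/h and vapour = 88.717 kg/h.
The evaporator receives (1−α)·371 of feed at 0.860 water and removes 0.353 of that water:
0.353×0.860×(1−α)×371 = 88.717
(1−α) = 88.717/112.63 = 0.7877;  α = 0.2123.
Bypass flow = 0.2123×371 = 78.763 kg/h.

78.76 kg/h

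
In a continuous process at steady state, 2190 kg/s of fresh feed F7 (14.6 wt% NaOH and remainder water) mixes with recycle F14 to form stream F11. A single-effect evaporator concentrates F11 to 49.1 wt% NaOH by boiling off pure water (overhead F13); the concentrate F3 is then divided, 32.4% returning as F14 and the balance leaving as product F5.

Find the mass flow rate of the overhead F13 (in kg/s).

1539 kg/s

Overall NaOH balance (none leaves overhead): NaOH in fresh feed = NaOH in product, i.e. 2190×0.146 = (1−0.324)·F3·0.491.
F3 = 319.74/(0.491×0.676) = 963.32 kg/s.
Recycle F14 = 0.324×963.32 = 312.11 kg/s.
Combined feed F11 = 2190 + 312.11 = 2502.1 kg/s.
Overhead F13 = F11 − F3 = 2502.1 − 963.32 = 1538.8 kg/s.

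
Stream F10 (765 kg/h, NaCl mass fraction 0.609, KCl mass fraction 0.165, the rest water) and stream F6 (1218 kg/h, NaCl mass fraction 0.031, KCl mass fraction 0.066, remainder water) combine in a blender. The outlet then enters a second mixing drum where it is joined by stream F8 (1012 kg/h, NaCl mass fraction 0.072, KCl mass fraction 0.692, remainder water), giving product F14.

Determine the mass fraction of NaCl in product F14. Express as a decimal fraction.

0.192

Overall, product flow = 2995 kg/h.
NaCl in = 765×0.609 + 1218×0.031 + 1012×0.072 = 576.51 kg/h.
NaCl fraction in F14 = 0.192.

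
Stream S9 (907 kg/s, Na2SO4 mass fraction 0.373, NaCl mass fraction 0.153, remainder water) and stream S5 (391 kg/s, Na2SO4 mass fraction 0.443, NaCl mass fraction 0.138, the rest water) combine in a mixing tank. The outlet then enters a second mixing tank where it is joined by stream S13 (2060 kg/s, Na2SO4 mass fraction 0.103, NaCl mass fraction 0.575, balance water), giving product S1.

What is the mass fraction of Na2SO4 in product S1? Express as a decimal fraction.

0.216

Overall, product flow = 3358 kg/s.
Na2SO4 in = 907×0.373 + 391×0.443 + 2060×0.103 = 723.7 kg/s.
Na2SO4 fraction in S1 = 0.216.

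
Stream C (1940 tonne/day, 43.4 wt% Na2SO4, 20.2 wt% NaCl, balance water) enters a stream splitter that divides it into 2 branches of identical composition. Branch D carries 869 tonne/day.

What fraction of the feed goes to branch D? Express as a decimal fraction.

0.448

Fraction to D = 869/1940 = 0.4479.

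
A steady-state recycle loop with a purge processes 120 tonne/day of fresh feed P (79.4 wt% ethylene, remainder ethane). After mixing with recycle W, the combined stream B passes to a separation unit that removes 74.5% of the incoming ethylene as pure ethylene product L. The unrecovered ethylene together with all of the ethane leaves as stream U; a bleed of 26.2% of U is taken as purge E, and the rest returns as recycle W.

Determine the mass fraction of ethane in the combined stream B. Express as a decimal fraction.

0.4456

ethane enters only via P and leaves only via the purge: 120×0.206 = 0.262×(ethane in U), and the separation unit passes all ethane, so ethane in B = ethane in U = 94.351 tonne/day.
ethylene in B: m_A = 120×0.794 + (1−0.262)·(1−0.745)·m_A, so m_A = 95.28/0.8118 = 117.37 tonne/day.
B = 117.37 + 94.351 = 211.72 tonne/day.
ethane fraction in B = 94.351/211.72 = 0.4456.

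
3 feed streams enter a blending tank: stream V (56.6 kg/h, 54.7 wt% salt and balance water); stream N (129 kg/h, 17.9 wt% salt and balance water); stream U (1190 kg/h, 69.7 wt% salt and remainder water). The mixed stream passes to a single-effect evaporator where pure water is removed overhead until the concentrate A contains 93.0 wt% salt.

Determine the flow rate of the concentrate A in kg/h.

salt entering = 56.6×0.547 + 129×0.179 + 1190×0.697 = 883.48 kg/h.
All salt reports to A, so A = 883.48/0.930 = 949.98 kg/h.

950 kg/h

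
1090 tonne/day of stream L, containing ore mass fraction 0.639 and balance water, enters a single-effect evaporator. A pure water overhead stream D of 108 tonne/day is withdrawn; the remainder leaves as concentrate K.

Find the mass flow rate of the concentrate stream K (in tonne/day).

Concentrate = 1090 − 108 = 982 tonne/day.

982 tonne/day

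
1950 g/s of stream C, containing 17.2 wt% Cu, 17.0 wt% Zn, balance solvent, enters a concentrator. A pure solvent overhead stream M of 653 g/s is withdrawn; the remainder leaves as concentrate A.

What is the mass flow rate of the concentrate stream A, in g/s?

Concentrate = 1950 − 653 = 1297 g/s.

1297 g/s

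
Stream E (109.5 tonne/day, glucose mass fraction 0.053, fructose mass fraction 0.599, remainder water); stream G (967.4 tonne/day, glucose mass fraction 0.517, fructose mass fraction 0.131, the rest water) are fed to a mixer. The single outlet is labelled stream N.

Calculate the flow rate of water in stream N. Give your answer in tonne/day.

378.6 tonne/day

water out = water in = 109.5×0.348 + 967.4×0.352 = 378.63 tonne/day.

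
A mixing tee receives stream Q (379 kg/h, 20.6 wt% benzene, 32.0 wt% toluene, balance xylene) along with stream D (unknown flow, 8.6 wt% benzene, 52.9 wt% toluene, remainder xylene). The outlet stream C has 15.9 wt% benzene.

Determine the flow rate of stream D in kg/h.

Let D be the unknown flow. Total out = 379 + D.
benzene balance: 78.074 + 0.086·D = 0.159·(379 + D)
(0.086 − 0.159)·D = 0.159×379 − 78.074 = -17.813
D = -17.813 / -0.073 = 244.01 kg/h

244 kg/h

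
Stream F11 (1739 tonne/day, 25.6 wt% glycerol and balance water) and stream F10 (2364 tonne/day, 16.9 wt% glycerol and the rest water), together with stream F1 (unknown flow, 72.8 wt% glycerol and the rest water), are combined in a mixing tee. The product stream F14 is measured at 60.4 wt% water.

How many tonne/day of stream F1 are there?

Let F1 be the unknown flow. Total out = 4103 + F1.
water balance: 3258.3 + 0.272·F1 = 0.604·(4103 + F1)
(0.272 − 0.604)·F1 = 0.604×4103 − 3258.3 = -780.09
F1 = -780.09 / -0.332 = 2349.7 tonne/day

2350 tonne/day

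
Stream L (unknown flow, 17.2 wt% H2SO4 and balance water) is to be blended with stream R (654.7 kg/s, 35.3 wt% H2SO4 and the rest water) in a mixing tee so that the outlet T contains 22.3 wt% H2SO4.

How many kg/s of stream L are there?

Let L be the unknown flow. Total out = 654.7 + L.
H2SO4 balance: 231.11 + 0.172·L = 0.223·(654.7 + L)
(0.172 − 0.223)·L = 0.223×654.7 − 231.11 = -85.111
L = -85.111 / -0.051 = 1668.8 kg/s

1669 kg/s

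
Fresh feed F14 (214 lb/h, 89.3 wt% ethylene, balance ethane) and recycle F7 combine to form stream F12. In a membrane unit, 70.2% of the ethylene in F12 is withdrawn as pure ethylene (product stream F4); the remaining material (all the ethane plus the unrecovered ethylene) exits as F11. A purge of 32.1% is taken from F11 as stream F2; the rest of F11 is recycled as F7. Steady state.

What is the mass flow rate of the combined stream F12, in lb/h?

310.9 lb/h

ethane enters only via F14 and leaves only via the purge: 214×0.107 = 0.321×(ethane in F11), and the membrane unit passes all ethane, so ethane in F12 = ethane in F11 = 71.333 lb/h.
ethylene in F12: m_A = 214×0.893 + (1−0.321)·(1−0.702)·m_A, so m_A = 191.1/0.7977 = 239.58 lb/h.
F12 = 239.58 + 71.333 = 310.91 lb/h.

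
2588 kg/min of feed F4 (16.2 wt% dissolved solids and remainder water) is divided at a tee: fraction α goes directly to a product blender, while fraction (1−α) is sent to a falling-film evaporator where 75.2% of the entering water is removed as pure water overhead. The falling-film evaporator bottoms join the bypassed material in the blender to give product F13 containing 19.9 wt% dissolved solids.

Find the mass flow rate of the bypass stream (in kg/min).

1824 kg/min

All 2588×0.162 = 419.26 kg/min of dissolved solids reaches F13, so F13 = 419.26/0.199 = 2106.8 kg/min and vapour = 481.19 kg/min.
The evaporator receives (1−α)·2588 of feed at 0.838 water and removes 0.752 of that water:
0.752×0.838×(1−α)×2588 = 481.19
(1−α) = 481.19/1630.9 = 0.2950;  α = 0.7050.
Bypass flow = 0.7050×2588 = 1824.4 kg/min.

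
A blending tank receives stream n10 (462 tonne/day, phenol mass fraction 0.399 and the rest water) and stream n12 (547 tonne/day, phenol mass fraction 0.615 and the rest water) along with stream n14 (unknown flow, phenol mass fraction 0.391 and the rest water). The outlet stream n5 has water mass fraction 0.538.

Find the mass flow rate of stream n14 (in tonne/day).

Let n14 be the unknown flow. Total out = 1009 + n14.
water balance: 488.26 + 0.609·n14 = 0.538·(1009 + n14)
(0.609 − 0.538)·n14 = 0.538×1009 − 488.26 = 54.585
n14 = 54.585 / 0.071 = 768.8 tonne/day

768.8 tonne/day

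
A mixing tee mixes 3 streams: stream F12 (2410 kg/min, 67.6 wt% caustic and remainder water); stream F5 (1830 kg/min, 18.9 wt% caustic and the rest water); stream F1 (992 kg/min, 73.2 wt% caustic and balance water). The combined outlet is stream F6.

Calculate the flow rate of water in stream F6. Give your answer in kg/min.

2531 kg/min

water out = water in = 2410×0.324 + 1830×0.811 + 992×0.268 = 2530.8 kg/min.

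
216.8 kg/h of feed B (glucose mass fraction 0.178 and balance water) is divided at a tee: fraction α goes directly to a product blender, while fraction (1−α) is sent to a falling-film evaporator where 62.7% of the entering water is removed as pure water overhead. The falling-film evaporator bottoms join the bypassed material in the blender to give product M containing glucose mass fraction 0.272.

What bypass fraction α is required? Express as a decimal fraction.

0.329

All 216.8×0.178 = 38.59 kg/h of glucose reaches M, so M = 38.59/0.272 = 141.88 kg/h and vapour = 74.924 kg/h.
The evaporator receives (1−α)·216.8 of feed at 0.822 water and removes 0.627 of that water:
0.627×0.822×(1−α)×216.8 = 74.924
(1−α) = 74.924/111.74 = 0.6705;  α = 0.3295.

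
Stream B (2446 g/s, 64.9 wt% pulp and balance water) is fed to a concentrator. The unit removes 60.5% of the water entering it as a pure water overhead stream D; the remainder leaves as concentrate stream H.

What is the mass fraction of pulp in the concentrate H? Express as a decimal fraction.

pulp is not removed: 2446×0.649 = 1587.5 g/s of pulp enters H.
water entering = 2446×0.351 = 858.55 g/s; overhead removed = 0.605×858.55 = 519.42 g/s.
Concentrate = 2446 − 519.42 = 1926.6 g/s.
Mass fraction = 1587.5/1926.6 = 0.8240.

0.8240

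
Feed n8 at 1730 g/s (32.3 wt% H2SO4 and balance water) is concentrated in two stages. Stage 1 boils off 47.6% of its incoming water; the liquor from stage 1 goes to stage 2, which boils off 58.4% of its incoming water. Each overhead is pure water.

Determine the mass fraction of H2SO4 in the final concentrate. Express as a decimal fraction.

0.686

water in feed = 1730×0.677 = 1171.2 g/s.
After stage 1: water left = (1−0.476)×1171.2 = 613.71; stream total = 1172.5 g/s.
After stage 2: water left = (1−0.584)×613.71 = 255.31; final concentrate = 814.1 g/s.
H2SO4 fraction = 558.79/814.1 = 0.686.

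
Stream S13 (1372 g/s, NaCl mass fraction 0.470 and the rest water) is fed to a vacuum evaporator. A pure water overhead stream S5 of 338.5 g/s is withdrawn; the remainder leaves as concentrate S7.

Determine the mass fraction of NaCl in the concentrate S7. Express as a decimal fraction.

NaCl is not removed: 1372×0.470 = 644.84 g/s of NaCl enters S7.
Concentrate = 1372 − 338.5 = 1033.5 g/s.
Mass fraction = 644.84/1033.5 = 0.624.

0.624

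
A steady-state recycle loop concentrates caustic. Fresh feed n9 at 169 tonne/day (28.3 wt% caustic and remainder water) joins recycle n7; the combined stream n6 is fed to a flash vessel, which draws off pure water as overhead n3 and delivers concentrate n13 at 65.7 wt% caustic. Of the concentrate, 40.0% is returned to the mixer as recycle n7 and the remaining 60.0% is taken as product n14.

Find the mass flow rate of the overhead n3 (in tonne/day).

96.2 tonne/day

Overall caustic balance (none leaves overhead): caustic in fresh feed = caustic in product, i.e. 169×0.283 = (1−0.400)·n13·0.657.
n13 = 47.827/(0.657×0.600) = 121.33 tonne/day.
Recycle n7 = 0.400×121.33 = 48.531 tonne/day.
Combined feed n6 = 169 + 48.531 = 217.53 tonne/day.
Overhead n3 = n6 − n13 = 217.53 − 121.33 = 96.204 tonne/day.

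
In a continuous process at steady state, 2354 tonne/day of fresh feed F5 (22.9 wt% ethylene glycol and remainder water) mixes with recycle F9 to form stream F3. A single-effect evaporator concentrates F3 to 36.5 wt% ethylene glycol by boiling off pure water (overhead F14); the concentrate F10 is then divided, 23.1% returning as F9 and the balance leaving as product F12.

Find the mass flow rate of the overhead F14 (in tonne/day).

Overall ethylene glycol balance (none leaves overhead): ethylene glycol in fresh feed = ethylene glycol in product, i.e. 2354×0.229 = (1−0.231)·F10·0.365.
F10 = 539.07/(0.365×0.769) = 1920.5 tonne/day.
Recycle F9 = 0.231×1920.5 = 443.64 tonne/day.
Combined feed F3 = 2354 + 443.64 = 2797.6 tonne/day.
Overhead F14 = F3 − F10 = 2797.6 − 1920.5 = 877.11 tonne/day.

877.1 tonne/day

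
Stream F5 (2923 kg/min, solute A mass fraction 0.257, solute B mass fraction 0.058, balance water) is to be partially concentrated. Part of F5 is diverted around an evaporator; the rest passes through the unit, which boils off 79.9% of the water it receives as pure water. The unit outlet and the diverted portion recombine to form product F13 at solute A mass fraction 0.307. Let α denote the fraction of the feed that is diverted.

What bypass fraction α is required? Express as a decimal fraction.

0.702

All 2923×0.257 = 751.21 kg/min of solute A reaches F13, so F13 = 751.21/0.307 = 2446.9 kg/min and vapour = 476.06 kg/min.
The evaporator receives (1−α)·2923 of feed at 0.685 water and removes 0.799 of that water:
0.799×0.685×(1−α)×2923 = 476.06
(1−α) = 476.06/1599.8 = 0.2976;  α = 0.7024.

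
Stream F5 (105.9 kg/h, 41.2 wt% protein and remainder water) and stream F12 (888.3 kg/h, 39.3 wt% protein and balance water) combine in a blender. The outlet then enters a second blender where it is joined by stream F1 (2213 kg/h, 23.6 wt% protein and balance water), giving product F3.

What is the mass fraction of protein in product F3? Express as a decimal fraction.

Overall, product flow = 3207.2 kg/h.
protein in = 105.9×0.412 + 888.3×0.393 + 2213×0.236 = 915 kg/h.
protein fraction in F3 = 0.2853.

0.2853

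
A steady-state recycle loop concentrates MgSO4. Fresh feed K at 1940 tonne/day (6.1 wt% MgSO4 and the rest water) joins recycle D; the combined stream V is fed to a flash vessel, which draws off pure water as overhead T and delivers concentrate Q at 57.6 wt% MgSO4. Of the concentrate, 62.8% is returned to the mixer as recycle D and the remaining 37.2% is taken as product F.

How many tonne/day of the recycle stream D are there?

Overall MgSO4 balance (none leaves overhead): MgSO4 in fresh feed = MgSO4 in product, i.e. 1940×0.061 = (1−0.628)·Q·0.576.
Q = 118.34/(0.576×0.372) = 552.29 tonne/day.
Recycle D = 0.628×552.29 = 346.84 tonne/day.

346.8 tonne/day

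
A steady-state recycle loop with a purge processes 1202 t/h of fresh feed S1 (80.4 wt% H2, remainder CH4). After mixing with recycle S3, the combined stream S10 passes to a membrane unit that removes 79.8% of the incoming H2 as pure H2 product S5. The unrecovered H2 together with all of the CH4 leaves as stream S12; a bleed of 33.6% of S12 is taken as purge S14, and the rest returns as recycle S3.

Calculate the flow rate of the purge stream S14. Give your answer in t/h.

311.3 t/h

CH4 enters only via S1 and leaves only via the purge: 1202×0.196 = 0.336×(CH4 in S12), and the membrane unit passes all CH4, so CH4 in S10 = CH4 in S12 = 701.17 t/h.
H2 in S10: m_A = 1202×0.804 + (1−0.336)·(1−0.798)·m_A, so m_A = 966.41/0.8659 = 1116.1 t/h.
S12 = (1−0.798)×1116.1 + 701.17 = 926.62 t/h.
Purge S14 = 0.336×926.62 = 311.34 t/h.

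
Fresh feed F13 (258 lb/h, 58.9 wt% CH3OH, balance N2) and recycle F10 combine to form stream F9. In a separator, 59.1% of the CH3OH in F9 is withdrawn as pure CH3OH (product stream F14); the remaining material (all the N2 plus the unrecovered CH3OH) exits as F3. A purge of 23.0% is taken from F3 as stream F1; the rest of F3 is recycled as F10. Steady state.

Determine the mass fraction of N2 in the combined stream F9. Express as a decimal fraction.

N2 enters only via F13 and leaves only via the purge: 258×0.411 = 0.230×(N2 in F3), and the separator passes all N2, so N2 in F9 = N2 in F3 = 461.03 lb/h.
CH3OH in F9: m_A = 258×0.589 + (1−0.230)·(1−0.591)·m_A, so m_A = 151.96/0.6851 = 221.82 lb/h.
F9 = 221.82 + 461.03 = 682.85 lb/h.
N2 fraction in F9 = 461.03/682.85 = 0.675.

0.675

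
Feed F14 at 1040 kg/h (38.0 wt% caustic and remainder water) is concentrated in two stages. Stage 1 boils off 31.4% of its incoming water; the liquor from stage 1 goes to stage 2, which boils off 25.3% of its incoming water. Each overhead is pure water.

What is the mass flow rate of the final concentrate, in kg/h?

725.6 kg/h

water in feed = 1040×0.620 = 644.8 kg/h.
After stage 1: water left = (1−0.314)×644.8 = 442.33; stream total = 837.53 kg/h.
After stage 2: water left = (1−0.253)×442.33 = 330.42; final concentrate = 725.62 kg/h.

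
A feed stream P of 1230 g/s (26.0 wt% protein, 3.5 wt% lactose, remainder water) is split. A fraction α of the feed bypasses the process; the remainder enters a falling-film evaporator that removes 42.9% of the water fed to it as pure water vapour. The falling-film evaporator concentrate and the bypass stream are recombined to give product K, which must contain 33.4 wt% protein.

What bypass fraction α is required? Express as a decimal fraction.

0.267

All 1230×0.260 = 319.8 g/s of protein reaches K, so K = 319.8/0.334 = 957.49 g/s and vapour = 272.51 g/s.
The evaporator receives (1−α)·1230 of feed at 0.705 water and removes 0.429 of that water:
0.429×0.705×(1−α)×1230 = 272.51
(1−α) = 272.51/372.01 = 0.7326;  α = 0.2674.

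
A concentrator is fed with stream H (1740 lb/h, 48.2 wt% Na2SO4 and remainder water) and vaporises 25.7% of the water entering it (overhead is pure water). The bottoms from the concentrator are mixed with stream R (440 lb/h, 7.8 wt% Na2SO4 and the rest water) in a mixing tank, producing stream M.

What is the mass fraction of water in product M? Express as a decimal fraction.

Vapour removed = 0.257×0.518×1740 = 231.64 lb/h; concentrate = 1508.4 lb/h.
water reaching the mixer = 669.68 (from concentrate) + 440×0.922 = 1075.4 lb/h.
Product flow = 1508.4 + 440 = 1948.4 lb/h; water fraction = 0.552.

0.552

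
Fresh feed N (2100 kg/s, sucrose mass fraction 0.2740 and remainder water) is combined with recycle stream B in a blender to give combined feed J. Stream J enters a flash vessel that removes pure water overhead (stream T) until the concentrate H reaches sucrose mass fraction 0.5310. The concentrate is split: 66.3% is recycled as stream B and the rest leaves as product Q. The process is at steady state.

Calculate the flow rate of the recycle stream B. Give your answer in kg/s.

2132 kg/s

Overall sucrose balance (none leaves overhead): sucrose in fresh feed = sucrose in product, i.e. 2100×0.274 = (1−0.663)·H·0.531.
H = 575.4/(0.531×0.337) = 3215.5 kg/s.
Recycle B = 0.663×3215.5 = 2131.9 kg/s.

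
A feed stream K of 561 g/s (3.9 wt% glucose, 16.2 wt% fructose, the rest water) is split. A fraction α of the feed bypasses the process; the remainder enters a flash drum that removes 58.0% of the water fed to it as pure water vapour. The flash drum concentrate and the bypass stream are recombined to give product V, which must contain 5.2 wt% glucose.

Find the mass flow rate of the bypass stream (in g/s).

258.4 g/s

All 561×0.039 = 21.879 g/s of glucose reaches V, so V = 21.879/0.052 = 420.75 g/s and vapour = 140.25 g/s.
The evaporator receives (1−α)·561 of feed at 0.799 water and removes 0.580 of that water:
0.580×0.799×(1−α)×561 = 140.25
(1−α) = 140.25/259.98 = 0.5395;  α = 0.4605.
Bypass flow = 0.4605×561 = 258.36 g/s.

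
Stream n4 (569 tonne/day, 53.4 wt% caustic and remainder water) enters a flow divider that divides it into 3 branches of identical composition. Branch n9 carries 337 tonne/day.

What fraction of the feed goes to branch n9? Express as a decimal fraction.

Fraction to n9 = 337/569 = 0.5923.

0.592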